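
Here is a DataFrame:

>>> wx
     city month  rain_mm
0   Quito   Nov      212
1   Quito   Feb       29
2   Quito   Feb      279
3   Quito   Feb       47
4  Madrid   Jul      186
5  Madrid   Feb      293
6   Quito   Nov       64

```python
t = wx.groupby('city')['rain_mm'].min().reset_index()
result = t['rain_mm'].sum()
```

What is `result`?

group by city, min of rain_mm:
city
Madrid    186
Quito      29
Name: rain_mm, dtype: int64
reset_index():
     city  rain_mm
0  Madrid      186
1   Quito       29
Then the sum of column 'rain_mm': 215

215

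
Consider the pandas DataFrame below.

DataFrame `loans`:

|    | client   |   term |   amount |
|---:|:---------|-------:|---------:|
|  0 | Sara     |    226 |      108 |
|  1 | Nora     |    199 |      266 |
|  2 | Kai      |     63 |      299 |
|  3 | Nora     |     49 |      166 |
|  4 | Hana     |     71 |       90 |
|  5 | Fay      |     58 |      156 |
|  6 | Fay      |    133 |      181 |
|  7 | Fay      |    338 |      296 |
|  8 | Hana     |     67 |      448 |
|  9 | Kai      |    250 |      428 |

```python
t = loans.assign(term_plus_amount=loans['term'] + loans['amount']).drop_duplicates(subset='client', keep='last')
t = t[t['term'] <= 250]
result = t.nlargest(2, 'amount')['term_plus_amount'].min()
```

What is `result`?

add column term_plus_amount = loans['term'] + loans['amount']:
  client  term  amount  term_plus_amount
0   Sara   226     108               334
1   Nora   199     266               465
2    Kai    63     299               362
3   Nora    49     166               215
4   Hana    71      90               161
5    Fay    58     156               214
6    Fay   133     181               314
7    Fay   338     296               634
8   Hana    67     448               515
9    Kai   250     428               678
drop duplicate client (keep=last):
  client  term  amount  term_plus_amount
0   Sara   226     108               334
3   Nora    49     166               215
7    Fay   338     296               634
8   Hana    67     448               515
9    Kai   250     428               678
filter rows where term <= 250:
  client  term  amount  term_plus_amount
0   Sara   226     108               334
3   Nora    49     166               215
8   Hana    67     448               515
9    Kai   250     428               678
take 2 rows with largest amount:
  client  term  amount  term_plus_amount
8   Hana    67     448               515
9    Kai   250     428               678
The min of column 'term_plus_amount' is 515.

515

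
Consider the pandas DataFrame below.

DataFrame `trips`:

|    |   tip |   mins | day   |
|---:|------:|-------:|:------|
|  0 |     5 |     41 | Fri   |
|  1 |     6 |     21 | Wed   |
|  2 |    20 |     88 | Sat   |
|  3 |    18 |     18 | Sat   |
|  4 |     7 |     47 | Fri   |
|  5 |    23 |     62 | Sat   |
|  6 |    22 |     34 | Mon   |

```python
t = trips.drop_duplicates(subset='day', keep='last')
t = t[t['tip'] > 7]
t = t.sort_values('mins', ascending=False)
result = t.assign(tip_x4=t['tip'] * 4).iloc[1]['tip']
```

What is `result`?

22

drop duplicate day (keep=last):
   tip  mins  day
1    6    21  Wed
4    7    47  Fri
5   23    62  Sat
6   22    34  Mon
filter rows where tip > 7:
   tip  mins  day
5   23    62  Sat
6   22    34  Mon
sort by mins descending:
   tip  mins  day
5   23    62  Sat
6   22    34  Mon
add column tip_x4 = t['tip'] * 4:
   tip  mins  day  tip_x4
5   23    62  Sat      92
6   22    34  Mon      88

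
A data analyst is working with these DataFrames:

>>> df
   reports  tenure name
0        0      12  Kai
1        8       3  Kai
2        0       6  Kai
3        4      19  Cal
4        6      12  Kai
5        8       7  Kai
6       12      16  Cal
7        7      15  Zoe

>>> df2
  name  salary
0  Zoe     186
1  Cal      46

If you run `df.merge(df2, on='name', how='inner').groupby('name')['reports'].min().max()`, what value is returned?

merge on 'name' (how='inner') → 3 rows:
   reports  tenure name  salary
0        4      19  Cal      46
1       12      16  Cal      46
2        7      15  Zoe     186
group by name, min of reports:
name
Cal    4
Zoe    7
Name: reports, dtype: int64
Hence 7.

7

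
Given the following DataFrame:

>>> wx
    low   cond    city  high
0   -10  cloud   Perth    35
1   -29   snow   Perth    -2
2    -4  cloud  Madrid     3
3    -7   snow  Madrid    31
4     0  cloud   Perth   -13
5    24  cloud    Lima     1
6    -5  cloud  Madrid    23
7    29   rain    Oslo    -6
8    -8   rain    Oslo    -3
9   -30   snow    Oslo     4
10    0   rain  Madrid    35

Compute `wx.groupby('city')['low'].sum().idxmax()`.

Lima

group by city, sum of low:
city
Lima      24
Madrid   -16
Oslo      -9
Perth    -39
Name: low, dtype: int64
Reading off the label with the largest value, we get Lima.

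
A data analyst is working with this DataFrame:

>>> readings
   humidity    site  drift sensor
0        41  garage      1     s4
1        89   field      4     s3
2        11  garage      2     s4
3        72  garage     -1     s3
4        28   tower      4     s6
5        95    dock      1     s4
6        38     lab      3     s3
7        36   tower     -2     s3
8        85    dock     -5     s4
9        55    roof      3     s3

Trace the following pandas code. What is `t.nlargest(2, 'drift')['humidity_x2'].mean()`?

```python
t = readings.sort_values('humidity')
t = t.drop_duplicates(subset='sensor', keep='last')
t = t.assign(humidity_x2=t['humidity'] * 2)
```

117.0

sort by humidity:
   humidity    site  drift sensor
2        11  garage      2     s4
4        28   tower      4     s6
7        36   tower     -2     s3
6        38     lab      3     s3
0        41  garage      1     s4
9        55    roof      3     s3
3        72  garage     -1     s3
8        85    dock     -5     s4
1        89   field      4     s3
5        95    dock      1     s4
drop duplicate sensor (keep=last):
   humidity   site  drift sensor
4        28  tower      4     s6
1        89  field      4     s3
5        95   dock      1     s4
add column humidity_x2 = t['humidity'] * 2:
   humidity   site  drift sensor  humidity_x2
4        28  tower      4     s6           56
1        89  field      4     s3          178
5        95   dock      1     s4          190
take 2 rows with largest drift:
   humidity   site  drift sensor  humidity_x2
4        28  tower      4     s6           56
1        89  field      4     s3          178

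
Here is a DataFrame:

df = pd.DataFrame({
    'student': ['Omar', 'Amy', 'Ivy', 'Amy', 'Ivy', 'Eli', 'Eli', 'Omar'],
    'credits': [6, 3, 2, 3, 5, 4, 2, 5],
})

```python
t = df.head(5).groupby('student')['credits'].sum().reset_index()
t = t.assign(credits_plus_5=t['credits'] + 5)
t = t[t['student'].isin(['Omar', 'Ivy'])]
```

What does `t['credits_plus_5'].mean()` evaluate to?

take first 5 rows:
  student  credits
0    Omar        6
1     Amy        3
2     Ivy        2
3     Amy        3
4     Ivy        5
group by student, sum of credits:
student
Amy     6
Ivy     7
Omar    6
Name: credits, dtype: int64
reset_index():
  student  credits
0     Amy        6
1     Ivy        7
2    Omar        6
add column credits_plus_5 = t['credits'] + 5:
  student  credits  credits_plus_5
0     Amy        6              11
1     Ivy        7              12
2    Omar        6              11
filter rows where student in ['Omar', 'Ivy']:
  student  credits  credits_plus_5
1     Ivy        7              12
2    Omar        6              11

11.5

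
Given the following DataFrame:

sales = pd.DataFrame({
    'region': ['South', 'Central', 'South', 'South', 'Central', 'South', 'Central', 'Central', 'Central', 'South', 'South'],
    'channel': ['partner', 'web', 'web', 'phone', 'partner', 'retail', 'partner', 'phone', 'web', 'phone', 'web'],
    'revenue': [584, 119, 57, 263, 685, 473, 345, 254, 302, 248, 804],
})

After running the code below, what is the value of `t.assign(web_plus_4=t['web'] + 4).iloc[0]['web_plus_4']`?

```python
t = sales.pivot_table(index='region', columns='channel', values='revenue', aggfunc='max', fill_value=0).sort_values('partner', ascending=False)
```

306

pivot: rows=region, cols=channel, max(revenue):
channel  partner  phone  retail  web
region                              
Central      685    254       0  302
South        584    263     473  804
sort by partner descending:
channel  partner  phone  retail  web
region                              
Central      685    254       0  302
South        584    263     473  804
add column web_plus_4 = t['web'] + 4:
channel  partner  phone  retail  web  web_plus_4
region                                          
Central      685    254       0  302         306
South        584    263     473  804         808
Finally, value at position 0, column 'web_plus_4' = 306.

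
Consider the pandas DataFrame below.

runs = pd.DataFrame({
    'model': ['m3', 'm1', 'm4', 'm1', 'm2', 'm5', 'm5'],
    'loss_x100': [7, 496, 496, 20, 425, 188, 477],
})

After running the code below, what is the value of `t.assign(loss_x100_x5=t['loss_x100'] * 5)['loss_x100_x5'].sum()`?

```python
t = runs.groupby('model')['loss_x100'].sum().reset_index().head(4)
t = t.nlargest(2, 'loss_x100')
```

5060

group by model, sum of loss_x100:
model
m1    516
m2    425
m3      7
m4    496
m5    665
Name: loss_x100, dtype: int64
reset_index():
  model  loss_x100
0    m1        516
1    m2        425
2    m3          7
3    m4        496
4    m5        665
take first 4 rows:
  model  loss_x100
0    m1        516
1    m2        425
2    m3          7
3    m4        496
take 2 rows with largest loss_x100:
  model  loss_x100
0    m1        516
3    m4        496
add column loss_x100_x5 = t['loss_x100'] * 5:
  model  loss_x100  loss_x100_x5
0    m1        516          2580
3    m4        496          2480
The sum of column 'loss_x100_x5' is 5060.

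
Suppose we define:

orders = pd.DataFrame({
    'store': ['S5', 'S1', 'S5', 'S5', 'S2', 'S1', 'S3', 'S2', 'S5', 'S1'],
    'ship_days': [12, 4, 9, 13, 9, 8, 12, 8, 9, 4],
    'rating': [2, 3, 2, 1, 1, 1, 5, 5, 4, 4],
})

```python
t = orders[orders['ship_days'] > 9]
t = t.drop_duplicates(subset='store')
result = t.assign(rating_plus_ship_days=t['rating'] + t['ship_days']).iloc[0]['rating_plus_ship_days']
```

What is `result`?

14

filter rows where ship_days > 9:
  store  ship_days  rating
0    S5         12       2
3    S5         13       1
6    S3         12       5
drop duplicate store (keep=first):
  store  ship_days  rating
0    S5         12       2
6    S3         12       5
add column rating_plus_ship_days = t['rating'] + t['ship_days']:
  store  ship_days  rating  rating_plus_ship_days
0    S5         12       2                     14
6    S3         12       5                     17
Hence 14.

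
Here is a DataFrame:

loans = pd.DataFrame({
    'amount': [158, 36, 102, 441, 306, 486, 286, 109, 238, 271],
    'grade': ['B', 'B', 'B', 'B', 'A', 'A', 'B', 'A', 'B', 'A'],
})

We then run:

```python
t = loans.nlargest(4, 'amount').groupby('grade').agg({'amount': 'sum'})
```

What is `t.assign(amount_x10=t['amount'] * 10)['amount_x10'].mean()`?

take 4 rows with largest amount:
   amount grade
5     486     A
3     441     B
4     306     A
6     286     B
group by grade, sum of amount:
       amount
grade        
A         792
B         727
add column amount_x10 = t['amount'] * 10:
       amount  amount_x10
grade                    
A         792        7920
B         727        7270
So mean() = 7595.0.

7595.0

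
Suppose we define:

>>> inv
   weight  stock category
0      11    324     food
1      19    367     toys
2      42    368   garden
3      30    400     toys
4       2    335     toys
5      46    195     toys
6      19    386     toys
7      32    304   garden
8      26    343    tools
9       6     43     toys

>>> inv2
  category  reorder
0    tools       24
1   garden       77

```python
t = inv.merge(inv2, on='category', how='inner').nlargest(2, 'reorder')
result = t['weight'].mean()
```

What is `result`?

37.0

merge on 'category' (how='inner') → 3 rows:
   weight  stock category  reorder
0      42    368   garden       77
1      32    304   garden       77
2      26    343    tools       24
take 2 rows with largest reorder:
   weight  stock category  reorder
0      42    368   garden       77
1      32    304   garden       77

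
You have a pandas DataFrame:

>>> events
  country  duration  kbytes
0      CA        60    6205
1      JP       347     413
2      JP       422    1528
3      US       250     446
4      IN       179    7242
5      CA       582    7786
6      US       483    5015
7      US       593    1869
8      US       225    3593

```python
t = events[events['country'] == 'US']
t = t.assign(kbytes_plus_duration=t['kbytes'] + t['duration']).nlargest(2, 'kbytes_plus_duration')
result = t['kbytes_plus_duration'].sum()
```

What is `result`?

filter rows where country == 'US':
  country  duration  kbytes
3      US       250     446
6      US       483    5015
7      US       593    1869
8      US       225    3593
add column kbytes_plus_duration = t['kbytes'] + t['duration']:
  country  duration  kbytes  kbytes_plus_duration
3      US       250     446                   696
6      US       483    5015                  5498
7      US       593    1869                  2462
8      US       225    3593                  3818
take 2 rows with largest kbytes_plus_duration:
  country  duration  kbytes  kbytes_plus_duration
6      US       483    5015                  5498
8      US       225    3593                  3818
Reading off the sum of column 'kbytes_plus_duration', we get 9316.

9316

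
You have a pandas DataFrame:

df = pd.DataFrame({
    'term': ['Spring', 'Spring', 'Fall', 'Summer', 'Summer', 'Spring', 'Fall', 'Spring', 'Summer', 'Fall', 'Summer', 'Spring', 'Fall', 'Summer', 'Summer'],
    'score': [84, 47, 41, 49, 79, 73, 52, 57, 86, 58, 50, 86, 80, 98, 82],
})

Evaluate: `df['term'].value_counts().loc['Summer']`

value_counts of term:
term
Summer    6
Spring    5
Fall      4
Name: count, dtype: int64

6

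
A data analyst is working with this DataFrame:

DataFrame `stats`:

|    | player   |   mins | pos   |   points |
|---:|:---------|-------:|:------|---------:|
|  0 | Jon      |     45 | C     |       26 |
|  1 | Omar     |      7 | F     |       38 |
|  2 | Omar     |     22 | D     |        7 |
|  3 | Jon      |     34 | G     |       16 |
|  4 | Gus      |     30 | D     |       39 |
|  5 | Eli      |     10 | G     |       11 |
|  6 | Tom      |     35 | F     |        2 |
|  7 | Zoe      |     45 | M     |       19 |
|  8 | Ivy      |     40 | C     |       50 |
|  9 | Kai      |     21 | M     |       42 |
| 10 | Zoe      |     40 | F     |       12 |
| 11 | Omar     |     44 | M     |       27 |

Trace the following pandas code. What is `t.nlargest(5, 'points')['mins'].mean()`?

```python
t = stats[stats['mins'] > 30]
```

filter rows where mins > 30:
   player  mins pos  points
0     Jon    45   C      26
3     Jon    34   G      16
6     Tom    35   F       2
7     Zoe    45   M      19
8     Ivy    40   C      50
10    Zoe    40   F      12
11   Omar    44   M      27
take 5 rows with largest points:
   player  mins pos  points
8     Ivy    40   C      50
11   Omar    44   M      27
0     Jon    45   C      26
7     Zoe    45   M      19
3     Jon    34   G      16
mean of column 'mins' → 41.6

41.6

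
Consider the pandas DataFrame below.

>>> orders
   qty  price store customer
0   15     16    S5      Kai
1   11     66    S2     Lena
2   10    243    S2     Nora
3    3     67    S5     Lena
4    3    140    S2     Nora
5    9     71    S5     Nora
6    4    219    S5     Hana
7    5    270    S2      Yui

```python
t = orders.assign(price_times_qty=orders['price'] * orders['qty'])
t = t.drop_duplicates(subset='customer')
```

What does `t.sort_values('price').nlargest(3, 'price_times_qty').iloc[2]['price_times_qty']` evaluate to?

add column price_times_qty = orders['price'] * orders['qty']:
   qty  price store customer  price_times_qty
0   15     16    S5      Kai              240
1   11     66    S2     Lena              726
2   10    243    S2     Nora             2430
3    3     67    S5     Lena              201
4    3    140    S2     Nora              420
5    9     71    S5     Nora              639
6    4    219    S5     Hana              876
7    5    270    S2      Yui             1350
drop duplicate customer (keep=first):
   qty  price store customer  price_times_qty
0   15     16    S5      Kai              240
1   11     66    S2     Lena              726
2   10    243    S2     Nora             2430
6    4    219    S5     Hana              876
7    5    270    S2      Yui             1350
sort by price:
   qty  price store customer  price_times_qty
0   15     16    S5      Kai              240
1   11     66    S2     Lena              726
6    4    219    S5     Hana              876
2   10    243    S2     Nora             2430
7    5    270    S2      Yui             1350
take 3 rows with largest price_times_qty:
   qty  price store customer  price_times_qty
2   10    243    S2     Nora             2430
7    5    270    S2      Yui             1350
6    4    219    S5     Hana              876

876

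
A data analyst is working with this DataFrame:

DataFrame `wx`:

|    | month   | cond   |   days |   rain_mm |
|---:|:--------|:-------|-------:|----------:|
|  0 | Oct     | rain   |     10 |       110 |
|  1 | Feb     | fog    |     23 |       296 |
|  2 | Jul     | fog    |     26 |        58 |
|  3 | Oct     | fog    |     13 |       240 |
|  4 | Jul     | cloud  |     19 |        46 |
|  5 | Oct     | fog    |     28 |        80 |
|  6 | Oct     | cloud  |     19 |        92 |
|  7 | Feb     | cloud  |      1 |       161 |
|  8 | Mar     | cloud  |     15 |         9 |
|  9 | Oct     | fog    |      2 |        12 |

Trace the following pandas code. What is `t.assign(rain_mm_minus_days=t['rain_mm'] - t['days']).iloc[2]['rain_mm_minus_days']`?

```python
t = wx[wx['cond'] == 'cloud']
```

160

filter rows where cond == 'cloud':
  month   cond  days  rain_mm
4   Jul  cloud    19       46
6   Oct  cloud    19       92
7   Feb  cloud     1      161
8   Mar  cloud    15        9
add column rain_mm_minus_days = t['rain_mm'] - t['days']:
  month   cond  days  rain_mm  rain_mm_minus_days
4   Jul  cloud    19       46                  27
6   Oct  cloud    19       92                  73
7   Feb  cloud     1      161                 160
8   Mar  cloud    15        9                  -6
Reading off the value at position 2, column 'rain_mm_minus_days', we get 160.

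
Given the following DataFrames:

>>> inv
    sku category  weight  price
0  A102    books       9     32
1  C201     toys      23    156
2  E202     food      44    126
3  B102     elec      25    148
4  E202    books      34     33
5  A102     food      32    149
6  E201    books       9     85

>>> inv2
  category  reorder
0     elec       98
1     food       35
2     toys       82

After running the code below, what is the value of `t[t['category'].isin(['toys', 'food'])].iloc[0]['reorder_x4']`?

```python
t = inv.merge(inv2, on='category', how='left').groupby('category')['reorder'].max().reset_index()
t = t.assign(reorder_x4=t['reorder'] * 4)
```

140.0

merge on 'category' (how='left') → 7 rows:
    sku category  weight  price  reorder
0  A102    books       9     32      NaN
1  C201     toys      23    156     82.0
2  E202     food      44    126     35.0
3  B102     elec      25    148     98.0
4  E202    books      34     33      NaN
5  A102     food      32    149     35.0
6  E201    books       9     85      NaN
group by category, max of reorder:
category
books     NaN
elec     98.0
food     35.0
toys     82.0
Name: reorder, dtype: float64
reset_index():
  category  reorder
0    books      NaN
1     elec     98.0
2     food     35.0
3     toys     82.0
add column reorder_x4 = t['reorder'] * 4:
  category  reorder  reorder_x4
0    books      NaN         NaN
1     elec     98.0       392.0
2     food     35.0       140.0
3     toys     82.0       328.0
filter rows where category in ['toys', 'food']:
  category  reorder  reorder_x4
2     food     35.0       140.0
3     toys     82.0       328.0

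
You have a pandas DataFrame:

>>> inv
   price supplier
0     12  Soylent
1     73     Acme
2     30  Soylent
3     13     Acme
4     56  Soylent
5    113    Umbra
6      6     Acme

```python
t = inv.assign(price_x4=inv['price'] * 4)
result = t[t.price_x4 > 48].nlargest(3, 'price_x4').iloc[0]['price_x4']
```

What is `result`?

452

add column price_x4 = inv['price'] * 4:
   price supplier  price_x4
0     12  Soylent        48
1     73     Acme       292
2     30  Soylent       120
3     13     Acme        52
4     56  Soylent       224
5    113    Umbra       452
6      6     Acme        24
filter rows where price_x4 > 48:
   price supplier  price_x4
1     73     Acme       292
2     30  Soylent       120
3     13     Acme        52
4     56  Soylent       224
5    113    Umbra       452
take 3 rows with largest price_x4:
   price supplier  price_x4
5    113    Umbra       452
1     73     Acme       292
4     56  Soylent       224
So iloc[0]['price_x4'] = 452.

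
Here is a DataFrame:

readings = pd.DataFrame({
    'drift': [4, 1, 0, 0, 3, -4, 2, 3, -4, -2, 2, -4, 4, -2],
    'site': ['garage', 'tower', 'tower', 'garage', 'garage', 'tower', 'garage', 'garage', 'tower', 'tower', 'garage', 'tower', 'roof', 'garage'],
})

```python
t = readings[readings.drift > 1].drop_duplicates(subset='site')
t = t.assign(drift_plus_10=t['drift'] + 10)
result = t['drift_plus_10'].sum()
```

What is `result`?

28

filter rows where drift > 1:
    drift    site
0       4  garage
4       3  garage
6       2  garage
7       3  garage
10      2  garage
12      4    roof
drop duplicate site (keep=first):
    drift    site
0       4  garage
12      4    roof
add column drift_plus_10 = t['drift'] + 10:
    drift    site  drift_plus_10
0       4  garage             14
12      4    roof             14
The sum of column 'drift_plus_10' is 28.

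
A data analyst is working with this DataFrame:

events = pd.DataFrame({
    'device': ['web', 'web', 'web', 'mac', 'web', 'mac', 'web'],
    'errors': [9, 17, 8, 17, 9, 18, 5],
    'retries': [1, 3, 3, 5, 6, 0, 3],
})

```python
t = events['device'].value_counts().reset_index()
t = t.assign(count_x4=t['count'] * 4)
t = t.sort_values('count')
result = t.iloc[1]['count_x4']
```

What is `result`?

20

value_counts of device:
device
web    5
mac    2
Name: count, dtype: int64
reset_index():
  device  count
0    web      5
1    mac      2
add column count_x4 = t['count'] * 4:
  device  count  count_x4
0    web      5        20
1    mac      2         8
sort by count:
  device  count  count_x4
1    mac      2         8
0    web      5        20
Reading off the value at position 1, column 'count_x4', we get 20.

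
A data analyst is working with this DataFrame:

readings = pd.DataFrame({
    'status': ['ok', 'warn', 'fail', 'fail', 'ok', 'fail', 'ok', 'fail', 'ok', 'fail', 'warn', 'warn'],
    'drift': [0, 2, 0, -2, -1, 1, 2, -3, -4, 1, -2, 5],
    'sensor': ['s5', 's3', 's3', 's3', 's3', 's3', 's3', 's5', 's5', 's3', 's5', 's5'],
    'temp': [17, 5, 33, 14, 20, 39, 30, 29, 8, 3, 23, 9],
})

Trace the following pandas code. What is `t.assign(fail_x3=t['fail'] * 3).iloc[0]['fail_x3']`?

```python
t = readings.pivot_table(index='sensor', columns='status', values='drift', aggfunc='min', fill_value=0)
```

-6

pivot: rows=sensor, cols=status, min(drift):
status  fail  ok  warn
sensor                
s3        -2  -1     2
s5        -3  -4    -2
add column fail_x3 = t['fail'] * 3:
status  fail  ok  warn  fail_x3
sensor                         
s3        -2  -1     2       -6
s5        -3  -4    -2       -9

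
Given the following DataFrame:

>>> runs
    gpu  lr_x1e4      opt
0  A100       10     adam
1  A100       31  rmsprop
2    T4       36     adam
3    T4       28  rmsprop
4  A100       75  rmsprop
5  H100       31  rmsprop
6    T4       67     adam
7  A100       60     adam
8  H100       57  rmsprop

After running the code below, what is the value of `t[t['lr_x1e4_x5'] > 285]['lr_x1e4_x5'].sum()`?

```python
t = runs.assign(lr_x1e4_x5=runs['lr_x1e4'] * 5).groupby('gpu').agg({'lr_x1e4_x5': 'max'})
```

add column lr_x1e4_x5 = runs['lr_x1e4'] * 5:
    gpu  lr_x1e4      opt  lr_x1e4_x5
0  A100       10     adam          50
1  A100       31  rmsprop         155
2    T4       36     adam         180
3    T4       28  rmsprop         140
4  A100       75  rmsprop         375
5  H100       31  rmsprop         155
6    T4       67     adam         335
7  A100       60     adam         300
8  H100       57  rmsprop         285
group by gpu, max of lr_x1e4_x5:
      lr_x1e4_x5
gpu             
A100         375
H100         285
T4           335
filter rows where lr_x1e4_x5 > 285:
      lr_x1e4_x5
gpu             
A100         375
T4           335

710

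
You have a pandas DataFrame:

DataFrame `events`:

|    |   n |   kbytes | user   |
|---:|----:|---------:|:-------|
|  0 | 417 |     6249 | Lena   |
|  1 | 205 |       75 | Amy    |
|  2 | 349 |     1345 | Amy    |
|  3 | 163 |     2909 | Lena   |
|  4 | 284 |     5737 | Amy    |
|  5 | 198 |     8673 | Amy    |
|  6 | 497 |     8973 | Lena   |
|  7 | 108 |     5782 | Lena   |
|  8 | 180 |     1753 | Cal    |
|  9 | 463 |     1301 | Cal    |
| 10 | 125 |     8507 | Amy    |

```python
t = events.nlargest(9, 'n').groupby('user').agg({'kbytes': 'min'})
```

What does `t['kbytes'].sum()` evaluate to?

take 9 rows with largest n:
     n  kbytes  user
6  497    8973  Lena
9  463    1301   Cal
0  417    6249  Lena
2  349    1345   Amy
4  284    5737   Amy
1  205      75   Amy
5  198    8673   Amy
8  180    1753   Cal
3  163    2909  Lena
group by user, min of kbytes:
      kbytes
user        
Amy       75
Cal     1301
Lena    2909
Taking the sum of column 'kbytes' gives 4285.

4285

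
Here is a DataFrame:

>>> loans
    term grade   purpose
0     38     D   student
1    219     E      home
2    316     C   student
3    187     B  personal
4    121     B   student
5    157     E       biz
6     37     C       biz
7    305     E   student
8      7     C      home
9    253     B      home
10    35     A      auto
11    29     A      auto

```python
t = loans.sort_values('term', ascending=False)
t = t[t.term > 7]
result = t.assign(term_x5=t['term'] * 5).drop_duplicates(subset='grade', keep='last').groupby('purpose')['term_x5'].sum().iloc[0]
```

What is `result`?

145

sort by term descending:
    term grade   purpose
2    316     C   student
7    305     E   student
9    253     B      home
1    219     E      home
3    187     B  personal
5    157     E       biz
4    121     B   student
0     38     D   student
6     37     C       biz
10    35     A      auto
11    29     A      auto
8      7     C      home
filter rows where term > 7:
    term grade   purpose
2    316     C   student
7    305     E   student
9    253     B      home
1    219     E      home
3    187     B  personal
5    157     E       biz
4    121     B   student
0     38     D   student
6     37     C       biz
10    35     A      auto
11    29     A      auto
add column term_x5 = t['term'] * 5:
    term grade   purpose  term_x5
2    316     C   student     1580
7    305     E   student     1525
9    253     B      home     1265
1    219     E      home     1095
3    187     B  personal      935
5    157     E       biz      785
4    121     B   student      605
0     38     D   student      190
6     37     C       biz      185
10    35     A      auto      175
11    29     A      auto      145
drop duplicate grade (keep=last):
    term grade  purpose  term_x5
5    157     E      biz      785
4    121     B  student      605
0     38     D  student      190
6     37     C      biz      185
11    29     A     auto      145
group by purpose, sum of term_x5:
purpose
auto       145
biz        970
student    795
Name: term_x5, dtype: int64
Then the value at position 0: 145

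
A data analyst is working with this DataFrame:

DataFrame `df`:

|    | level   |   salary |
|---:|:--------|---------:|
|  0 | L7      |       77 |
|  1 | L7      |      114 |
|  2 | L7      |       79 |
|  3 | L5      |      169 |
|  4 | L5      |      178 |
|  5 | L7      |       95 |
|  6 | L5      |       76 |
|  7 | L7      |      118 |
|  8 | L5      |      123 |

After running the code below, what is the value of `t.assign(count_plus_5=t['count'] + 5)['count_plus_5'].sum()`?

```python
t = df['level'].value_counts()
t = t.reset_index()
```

19

value_counts of level:
level
L7    5
L5    4
Name: count, dtype: int64
reset_index():
  level  count
0    L7      5
1    L5      4
add column count_plus_5 = t['count'] + 5:
  level  count  count_plus_5
0    L7      5            10
1    L5      4             9
Finally, sum of column 'count_plus_5' = 19.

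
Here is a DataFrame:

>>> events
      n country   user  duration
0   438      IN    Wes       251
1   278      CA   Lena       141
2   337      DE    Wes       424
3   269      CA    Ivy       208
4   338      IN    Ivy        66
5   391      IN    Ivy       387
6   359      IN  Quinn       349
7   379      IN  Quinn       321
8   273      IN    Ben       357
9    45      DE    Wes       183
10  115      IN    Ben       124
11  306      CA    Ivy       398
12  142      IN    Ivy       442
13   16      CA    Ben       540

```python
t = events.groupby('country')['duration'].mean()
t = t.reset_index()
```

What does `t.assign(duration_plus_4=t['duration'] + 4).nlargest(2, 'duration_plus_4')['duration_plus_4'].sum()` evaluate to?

group by country, mean of duration:
country
CA    321.750
DE    303.500
IN    287.125
Name: duration, dtype: float64
reset_index():
  country  duration
0      CA   321.750
1      DE   303.500
2      IN   287.125
add column duration_plus_4 = t['duration'] + 4:
  country  duration  duration_plus_4
0      CA   321.750          325.750
1      DE   303.500          307.500
2      IN   287.125          291.125
take 2 rows with largest duration_plus_4:
  country  duration  duration_plus_4
0      CA    321.75           325.75
1      DE    303.50           307.50
The sum of column 'duration_plus_4' is 633.25.

633.25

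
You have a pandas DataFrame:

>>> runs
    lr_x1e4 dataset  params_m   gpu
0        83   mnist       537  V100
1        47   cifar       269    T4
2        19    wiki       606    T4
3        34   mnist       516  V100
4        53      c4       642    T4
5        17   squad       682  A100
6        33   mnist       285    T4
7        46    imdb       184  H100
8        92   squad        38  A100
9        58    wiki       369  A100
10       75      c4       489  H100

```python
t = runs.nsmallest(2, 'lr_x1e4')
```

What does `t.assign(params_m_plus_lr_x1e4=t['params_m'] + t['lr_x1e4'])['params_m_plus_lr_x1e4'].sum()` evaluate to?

take 2 rows with smallest lr_x1e4:
   lr_x1e4 dataset  params_m   gpu
5       17   squad       682  A100
2       19    wiki       606    T4
add column params_m_plus_lr_x1e4 = t['params_m'] + t['lr_x1e4']:
   lr_x1e4 dataset  params_m   gpu  params_m_plus_lr_x1e4
5       17   squad       682  A100                    699
2       19    wiki       606    T4                    625
sum of column 'params_m_plus_lr_x1e4' → 1324

1324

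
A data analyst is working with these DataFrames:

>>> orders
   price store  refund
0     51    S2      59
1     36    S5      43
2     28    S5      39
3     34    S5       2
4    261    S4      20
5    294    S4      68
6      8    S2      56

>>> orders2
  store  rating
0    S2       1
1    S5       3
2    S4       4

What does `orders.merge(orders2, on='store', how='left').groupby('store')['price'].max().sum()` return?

merge on 'store' (how='left') → 7 rows:
   price store  refund  rating
0     51    S2      59       1
1     36    S5      43       3
2     28    S5      39       3
3     34    S5       2       3
4    261    S4      20       4
5    294    S4      68       4
6      8    S2      56       1
group by store, max of price:
store
S2     51
S4    294
S5     36
Name: price, dtype: int64

381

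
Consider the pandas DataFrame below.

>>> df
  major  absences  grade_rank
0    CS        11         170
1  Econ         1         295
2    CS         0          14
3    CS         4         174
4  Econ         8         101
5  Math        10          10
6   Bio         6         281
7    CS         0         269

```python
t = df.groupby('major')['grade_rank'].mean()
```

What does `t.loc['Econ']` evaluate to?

198.0

group by major, mean of grade_rank:
major
Bio     281.00
CS      156.75
Econ    198.00
Math     10.00
Name: grade_rank, dtype: float64
Then the value at index 'Econ': 198.0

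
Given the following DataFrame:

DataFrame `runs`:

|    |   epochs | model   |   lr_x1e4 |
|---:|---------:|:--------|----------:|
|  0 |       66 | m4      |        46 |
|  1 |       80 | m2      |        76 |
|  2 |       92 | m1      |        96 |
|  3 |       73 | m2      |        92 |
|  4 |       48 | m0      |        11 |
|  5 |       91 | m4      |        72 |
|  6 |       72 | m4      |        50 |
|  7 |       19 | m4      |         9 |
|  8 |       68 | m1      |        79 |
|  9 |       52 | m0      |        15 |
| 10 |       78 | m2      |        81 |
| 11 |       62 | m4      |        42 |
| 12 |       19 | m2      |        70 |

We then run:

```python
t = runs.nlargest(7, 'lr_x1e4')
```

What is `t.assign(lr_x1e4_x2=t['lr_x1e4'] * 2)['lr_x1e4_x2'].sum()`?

1132

take 7 rows with largest lr_x1e4:
    epochs model  lr_x1e4
2       92    m1       96
3       73    m2       92
10      78    m2       81
8       68    m1       79
1       80    m2       76
5       91    m4       72
12      19    m2       70
add column lr_x1e4_x2 = t['lr_x1e4'] * 2:
    epochs model  lr_x1e4  lr_x1e4_x2
2       92    m1       96         192
3       73    m2       92         184
10      78    m2       81         162
8       68    m1       79         158
1       80    m2       76         152
5       91    m4       72         144
12      19    m2       70         140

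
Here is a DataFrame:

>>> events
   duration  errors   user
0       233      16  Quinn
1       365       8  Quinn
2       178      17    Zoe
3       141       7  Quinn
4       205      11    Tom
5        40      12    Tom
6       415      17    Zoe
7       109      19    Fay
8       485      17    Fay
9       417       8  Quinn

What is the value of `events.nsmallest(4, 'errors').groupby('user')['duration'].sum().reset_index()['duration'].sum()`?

take 4 rows with smallest errors:
   duration  errors   user
3       141       7  Quinn
1       365       8  Quinn
9       417       8  Quinn
4       205      11    Tom
group by user, sum of duration:
user
Quinn    923
Tom      205
Name: duration, dtype: int64
reset_index():
    user  duration
0  Quinn       923
1    Tom       205
Reading off the sum of column 'duration', we get 1128.

1128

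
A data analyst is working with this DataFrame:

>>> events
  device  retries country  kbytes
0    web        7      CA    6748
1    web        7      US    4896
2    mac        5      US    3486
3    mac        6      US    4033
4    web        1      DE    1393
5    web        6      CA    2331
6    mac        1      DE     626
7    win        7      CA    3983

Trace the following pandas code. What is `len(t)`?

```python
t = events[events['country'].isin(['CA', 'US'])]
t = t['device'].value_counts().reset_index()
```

3

filter rows where country in ['CA', 'US']:
  device  retries country  kbytes
0    web        7      CA    6748
1    web        7      US    4896
2    mac        5      US    3486
3    mac        6      US    4033
5    web        6      CA    2331
7    win        7      CA    3983
value_counts of device:
device
web    3
mac    2
win    1
Name: count, dtype: int64
reset_index():
  device  count
0    web      3
1    mac      2
2    win      1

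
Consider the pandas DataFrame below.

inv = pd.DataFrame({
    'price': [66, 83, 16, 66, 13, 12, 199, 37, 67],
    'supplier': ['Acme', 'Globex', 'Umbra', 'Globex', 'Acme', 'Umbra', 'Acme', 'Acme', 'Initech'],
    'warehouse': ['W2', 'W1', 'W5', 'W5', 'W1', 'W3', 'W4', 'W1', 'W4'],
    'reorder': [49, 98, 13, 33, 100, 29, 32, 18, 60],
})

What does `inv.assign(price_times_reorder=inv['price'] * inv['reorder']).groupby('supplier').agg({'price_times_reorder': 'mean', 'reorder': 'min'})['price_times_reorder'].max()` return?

5156.0

add column price_times_reorder = inv['price'] * inv['reorder']:
   price supplier warehouse  reorder  price_times_reorder
0     66     Acme        W2       49                 3234
1     83   Globex        W1       98                 8134
2     16    Umbra        W5       13                  208
3     66   Globex        W5       33                 2178
4     13     Acme        W1      100                 1300
5     12    Umbra        W3       29                  348
6    199     Acme        W4       32                 6368
7     37     Acme        W1       18                  666
8     67  Initech        W4       60                 4020
group by supplier: mean(price_times_reorder), min(reorder):
          price_times_reorder  reorder
supplier                              
Acme                   2892.0       18
Globex                 5156.0       33
Initech                4020.0       60
Umbra                   278.0       13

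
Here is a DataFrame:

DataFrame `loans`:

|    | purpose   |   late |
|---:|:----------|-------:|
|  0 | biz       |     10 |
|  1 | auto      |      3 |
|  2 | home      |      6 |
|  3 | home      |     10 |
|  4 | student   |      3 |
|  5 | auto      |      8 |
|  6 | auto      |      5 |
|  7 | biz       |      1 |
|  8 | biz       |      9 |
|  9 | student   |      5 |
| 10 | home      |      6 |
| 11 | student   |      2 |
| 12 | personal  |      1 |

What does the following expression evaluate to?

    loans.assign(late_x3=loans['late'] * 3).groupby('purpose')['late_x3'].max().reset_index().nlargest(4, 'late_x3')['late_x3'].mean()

24.75

add column late_x3 = loans['late'] * 3:
     purpose  late  late_x3
0        biz    10       30
1       auto     3        9
2       home     6       18
3       home    10       30
4    student     3        9
5       auto     8       24
6       auto     5       15
7        biz     1        3
8        biz     9       27
9    student     5       15
10      home     6       18
11   student     2        6
12  personal     1        3
group by purpose, max of late_x3:
purpose
auto        24
biz         30
home        30
personal     3
student     15
Name: late_x3, dtype: int64
reset_index():
    purpose  late_x3
0      auto       24
1       biz       30
2      home       30
3  personal        3
4   student       15
take 4 rows with largest late_x3:
   purpose  late_x3
1      biz       30
2     home       30
0     auto       24
4  student       15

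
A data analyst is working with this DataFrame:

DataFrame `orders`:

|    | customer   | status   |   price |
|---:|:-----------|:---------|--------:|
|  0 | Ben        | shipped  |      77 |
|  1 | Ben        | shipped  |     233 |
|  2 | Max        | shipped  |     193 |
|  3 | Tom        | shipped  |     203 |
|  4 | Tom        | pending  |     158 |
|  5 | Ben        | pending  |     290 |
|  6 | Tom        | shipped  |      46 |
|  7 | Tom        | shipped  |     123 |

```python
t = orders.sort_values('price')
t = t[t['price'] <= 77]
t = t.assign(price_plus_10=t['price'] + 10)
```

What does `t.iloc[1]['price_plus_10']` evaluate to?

87

sort by price:
  customer   status  price
6      Tom  shipped     46
0      Ben  shipped     77
7      Tom  shipped    123
4      Tom  pending    158
2      Max  shipped    193
3      Tom  shipped    203
1      Ben  shipped    233
5      Ben  pending    290
filter rows where price <= 77:
  customer   status  price
6      Tom  shipped     46
0      Ben  shipped     77
add column price_plus_10 = t['price'] + 10:
  customer   status  price  price_plus_10
6      Tom  shipped     46             56
0      Ben  shipped     77             87
value at position 1, column 'price_plus_10' → 87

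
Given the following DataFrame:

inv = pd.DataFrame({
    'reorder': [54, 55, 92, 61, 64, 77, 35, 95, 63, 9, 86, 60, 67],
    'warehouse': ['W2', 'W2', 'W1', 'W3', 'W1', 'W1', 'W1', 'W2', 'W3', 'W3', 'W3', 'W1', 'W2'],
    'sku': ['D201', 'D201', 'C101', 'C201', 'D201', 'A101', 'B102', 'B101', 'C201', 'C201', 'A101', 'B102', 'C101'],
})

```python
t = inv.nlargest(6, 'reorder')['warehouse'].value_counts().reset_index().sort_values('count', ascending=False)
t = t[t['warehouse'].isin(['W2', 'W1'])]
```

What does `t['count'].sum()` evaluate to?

5

take 6 rows with largest reorder:
    reorder warehouse   sku
7        95        W2  B101
2        92        W1  C101
10       86        W3  A101
5        77        W1  A101
12       67        W2  C101
4        64        W1  D201
value_counts of warehouse:
warehouse
W1    3
W2    2
W3    1
Name: count, dtype: int64
reset_index():
  warehouse  count
0        W1      3
1        W2      2
2        W3      1
sort by count descending:
  warehouse  count
0        W1      3
1        W2      2
2        W3      1
filter rows where warehouse in ['W2', 'W1']:
  warehouse  count
0        W1      3
1        W2      2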